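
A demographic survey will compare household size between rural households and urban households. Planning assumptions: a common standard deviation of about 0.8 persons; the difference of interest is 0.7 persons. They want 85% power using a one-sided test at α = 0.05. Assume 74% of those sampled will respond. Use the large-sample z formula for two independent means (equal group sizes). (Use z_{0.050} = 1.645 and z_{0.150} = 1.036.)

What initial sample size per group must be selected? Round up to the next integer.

n = 26 per group

n = (z_α + z_β)² · (σ₁² + σ₂²) / δ²
  = (1.645 + 1.036)² · (2·0.8² = 1.28) / 0.7²
  = 7.1878 · 1.28 / 0.49
  = 18.78
Adjust for 74% response: 18.78 / 0.74 = 25.37.
Round up → n = 26 per group.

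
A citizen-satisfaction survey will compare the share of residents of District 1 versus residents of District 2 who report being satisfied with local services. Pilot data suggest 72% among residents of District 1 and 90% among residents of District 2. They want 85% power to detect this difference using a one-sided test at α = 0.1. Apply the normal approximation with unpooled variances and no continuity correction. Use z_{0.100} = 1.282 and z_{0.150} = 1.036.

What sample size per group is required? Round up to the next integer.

n = (z_α + z_β)² · [p₁(1−p₁) + p₂(1−p₂)] / (p₁ − p₂)²
  = (1.282 + 1.036)² · (0.72·0.28 + 0.90·0.10) / (-0.18)²
  = (2.318)² · (0.2016 + 0.0900) / 0.0324
  = 5.3731 · 0.2916 / 0.0324
  = 48.36
Round up → n = 49 per group.

n = 49 per group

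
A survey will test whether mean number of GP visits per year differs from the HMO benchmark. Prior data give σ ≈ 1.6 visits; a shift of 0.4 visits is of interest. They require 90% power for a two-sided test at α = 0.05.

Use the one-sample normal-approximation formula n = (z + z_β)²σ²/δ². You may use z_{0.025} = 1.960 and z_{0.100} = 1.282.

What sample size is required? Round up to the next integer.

n = (z_{α/2} + z_β)² · σ² / δ²
  = (1.960 + 1.282)² · 1.6² / 0.4²
  = 10.5106 · 2.56 / 0.16
  = 168.17
Round up → n = 169.

n = 169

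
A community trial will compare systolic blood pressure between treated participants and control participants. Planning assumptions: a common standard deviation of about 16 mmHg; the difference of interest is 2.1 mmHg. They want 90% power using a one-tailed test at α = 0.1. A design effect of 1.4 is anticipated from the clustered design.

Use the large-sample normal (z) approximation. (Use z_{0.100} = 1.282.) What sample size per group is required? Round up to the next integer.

n = 1069 per group

n = (z_α + z_β)² · (σ₁² + σ₂²) / δ²
  = (1.282 + 1.282)² · (2·16² = 512) / 2.1²
  = 6.5741 · 512 / 4.41
  = 763.25
Design effect: 1.4 × 763.25 = 1068.55.
Round up → n = 1069 per group.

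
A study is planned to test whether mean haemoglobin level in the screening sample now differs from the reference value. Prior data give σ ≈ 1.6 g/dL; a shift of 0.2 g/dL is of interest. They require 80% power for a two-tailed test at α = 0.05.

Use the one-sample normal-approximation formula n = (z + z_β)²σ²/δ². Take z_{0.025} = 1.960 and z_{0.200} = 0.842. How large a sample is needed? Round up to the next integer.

n = 503

n = (z_{α/2} + z_β)² · σ² / δ²
  = (1.960 + 0.842)² · 1.6² / 0.2²
  = 7.8512 · 2.56 / 0.04
  = 502.48
Round up → n = 503.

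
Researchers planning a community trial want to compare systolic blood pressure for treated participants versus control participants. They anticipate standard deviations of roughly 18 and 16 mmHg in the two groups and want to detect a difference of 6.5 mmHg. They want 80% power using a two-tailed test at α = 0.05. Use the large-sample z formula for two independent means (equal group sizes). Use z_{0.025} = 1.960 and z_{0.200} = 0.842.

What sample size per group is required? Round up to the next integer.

n = 108 per group

n = (z_{α/2} + z_β)² · (σ₁² + σ₂²) / δ²
  = (1.960 + 0.842)² · (18² + 16² = 580) / 6.5²
  = 7.8512 · 580 / 42.25
  = 107.78
Round up → n = 108 per group.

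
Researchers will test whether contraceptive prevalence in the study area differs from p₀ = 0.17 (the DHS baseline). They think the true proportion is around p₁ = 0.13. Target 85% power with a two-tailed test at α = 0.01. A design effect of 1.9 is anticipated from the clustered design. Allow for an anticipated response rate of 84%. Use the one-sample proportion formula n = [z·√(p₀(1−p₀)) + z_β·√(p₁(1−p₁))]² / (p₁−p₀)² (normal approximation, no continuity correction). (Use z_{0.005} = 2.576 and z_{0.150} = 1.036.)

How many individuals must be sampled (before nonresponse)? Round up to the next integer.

n = [z_{α/2}·√(p₀q₀) + z_β·√(p₁q₁)]² / (p₁ − p₀)²
  = [2.576·√(0.17·0.83) + 1.036·√(0.13·0.87)]² / (-0.04)²
  = [2.576·0.3756 + 1.036·0.3363]² / 0.0016
  = [1.3160]² / 0.0016
  = 1082.48
Design effect: 1.9 × 1082.48 = 2056.71.
Adjust for 84% response: 2056.71 / 0.84 = 2448.46.
Round up → n = 2449.

n = 2449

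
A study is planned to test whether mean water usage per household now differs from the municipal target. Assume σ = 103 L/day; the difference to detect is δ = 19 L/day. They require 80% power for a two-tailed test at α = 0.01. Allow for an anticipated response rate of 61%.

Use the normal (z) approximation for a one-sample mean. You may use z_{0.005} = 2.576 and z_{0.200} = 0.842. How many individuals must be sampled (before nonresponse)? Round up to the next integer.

n = 563

n = (z_{α/2} + z_β)² · σ² / δ²
  = (2.576 + 0.842)² · 103² / 19²
  = 11.6827 · 10609 / 361
  = 343.33
Adjust for 61% response: 343.33 / 0.61 = 562.84.
Round up → n = 563.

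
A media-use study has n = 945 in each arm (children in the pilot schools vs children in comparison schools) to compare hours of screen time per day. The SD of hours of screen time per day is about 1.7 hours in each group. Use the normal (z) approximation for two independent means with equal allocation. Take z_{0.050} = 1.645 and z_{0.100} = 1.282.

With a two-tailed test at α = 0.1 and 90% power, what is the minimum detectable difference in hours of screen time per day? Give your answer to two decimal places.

δ = (z_{α/2} + z_β) · √((σ₁²+σ₂²)/n)
  = (1.645 + 1.282) · √(5.78/945)
  = 2.927 · √0.00612
  = 2.927 · 0.0782
  = 0.2289

Minimum detectable difference ≈ 0.23 hours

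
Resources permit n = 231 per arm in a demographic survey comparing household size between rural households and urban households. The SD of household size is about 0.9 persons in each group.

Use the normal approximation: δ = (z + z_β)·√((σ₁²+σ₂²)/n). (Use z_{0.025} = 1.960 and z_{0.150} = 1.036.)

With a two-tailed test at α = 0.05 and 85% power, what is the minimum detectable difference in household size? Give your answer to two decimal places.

δ = (z_{α/2} + z_β) · √((σ₁²+σ₂²)/n)
  = (1.960 + 1.036) · √(1.62/231)
  = 2.996 · √0.00701
  = 2.996 · 0.0837
  = 0.2509

Minimum detectable difference ≈ 0.25 persons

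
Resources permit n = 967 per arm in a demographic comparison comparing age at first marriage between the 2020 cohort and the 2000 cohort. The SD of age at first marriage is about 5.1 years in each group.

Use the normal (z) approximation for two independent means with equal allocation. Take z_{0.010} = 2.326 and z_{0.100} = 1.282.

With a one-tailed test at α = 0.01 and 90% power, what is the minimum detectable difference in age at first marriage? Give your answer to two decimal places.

δ = (z_α + z_β) · √((σ₁²+σ₂²)/n)
  = (2.326 + 1.282) · √(52.02/967)
  = 3.608 · √0.0538
  = 3.608 · 0.2319
  = 0.8368

Minimum detectable difference ≈ 0.84 years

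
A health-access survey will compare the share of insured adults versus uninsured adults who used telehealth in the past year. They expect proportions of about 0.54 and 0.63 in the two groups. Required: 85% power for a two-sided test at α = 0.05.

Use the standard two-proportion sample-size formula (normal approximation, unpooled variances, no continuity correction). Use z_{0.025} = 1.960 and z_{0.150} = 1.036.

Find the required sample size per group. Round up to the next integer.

n = 534 per group

n = (z_{α/2} + z_β)² · [p₁(1−p₁) + p₂(1−p₂)] / (p₁ − p₂)²
  = (1.960 + 1.036)² · (0.54·0.46 + 0.63·0.37) / (-0.09)²
  = (2.996)² · (0.2484 + 0.2331) / 0.0081
  = 8.9760 · 0.4815 / 0.0081
  = 533.57
Round up → n = 534 per group.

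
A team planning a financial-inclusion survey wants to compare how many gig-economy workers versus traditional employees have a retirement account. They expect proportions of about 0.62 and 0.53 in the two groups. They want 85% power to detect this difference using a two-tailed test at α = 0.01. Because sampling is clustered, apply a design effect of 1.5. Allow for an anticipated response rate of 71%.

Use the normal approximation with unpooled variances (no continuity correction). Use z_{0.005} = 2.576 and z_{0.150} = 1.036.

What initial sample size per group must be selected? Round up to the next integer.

n = 1650 per group

n = (z_{α/2} + z_β)² · [p₁(1−p₁) + p₂(1−p₂)] / (p₁ − p₂)²
  = (2.576 + 1.036)² · (0.62·0.38 + 0.53·0.47) / (0.09)²
  = (3.612)² · (0.2356 + 0.2491) / 0.0081
  = 13.0465 · 0.4847 / 0.0081
  = 780.70
Design effect: 1.5 × 780.70 = 1171.05.
Adjust for 71% response: 1171.05 / 0.71 = 1649.36.
Round up → n = 1650 per group.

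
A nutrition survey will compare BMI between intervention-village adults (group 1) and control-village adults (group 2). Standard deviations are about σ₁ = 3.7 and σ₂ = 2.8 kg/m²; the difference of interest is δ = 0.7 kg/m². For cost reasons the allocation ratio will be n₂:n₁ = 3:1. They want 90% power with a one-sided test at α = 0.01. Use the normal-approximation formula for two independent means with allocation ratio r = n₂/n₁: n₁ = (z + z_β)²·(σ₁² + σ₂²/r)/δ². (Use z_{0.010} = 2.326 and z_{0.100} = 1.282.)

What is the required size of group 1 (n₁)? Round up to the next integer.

n₁ = 434

n₁ = (z_α + z_β)² · (σ₁² + σ₂²/r) / δ²
   = (2.326 + 1.282)² · (3.7² + 2.8²/3) / 0.7²
   = 13.0177 · (13.69 + 2.6133) / 0.49
   = 13.0177 · 16.3033 / 0.49
   = 433.13
Round up → n₁ = 434; n₂ = r·n₁ = 3 × 434 = 1302.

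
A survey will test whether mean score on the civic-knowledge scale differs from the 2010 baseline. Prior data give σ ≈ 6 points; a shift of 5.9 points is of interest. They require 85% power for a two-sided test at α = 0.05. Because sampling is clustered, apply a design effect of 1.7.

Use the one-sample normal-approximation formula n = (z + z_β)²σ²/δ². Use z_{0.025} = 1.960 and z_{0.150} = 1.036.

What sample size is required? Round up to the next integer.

n = 16

n = (z_{α/2} + z_β)² · σ² / δ²
  = (1.960 + 1.036)² · 6² / 5.9²
  = 8.9760 · 36 / 34.81
  = 9.28
Design effect: 1.7 × 9.28 = 15.78.
Round up → n = 16.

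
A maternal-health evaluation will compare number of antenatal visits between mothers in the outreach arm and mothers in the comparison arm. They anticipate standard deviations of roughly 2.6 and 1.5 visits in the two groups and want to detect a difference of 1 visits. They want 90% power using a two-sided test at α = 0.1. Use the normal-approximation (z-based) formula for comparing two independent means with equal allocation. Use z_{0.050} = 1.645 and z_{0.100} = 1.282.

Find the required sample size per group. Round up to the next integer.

n = 78 per group

n = (z_{α/2} + z_β)² · (σ₁² + σ₂²) / δ²
  = (1.645 + 1.282)² · (2.6² + 1.5² = 9.01) / 1²
  = 8.5673 · 9.01 / 1
  = 77.19
Round up → n = 78 per group.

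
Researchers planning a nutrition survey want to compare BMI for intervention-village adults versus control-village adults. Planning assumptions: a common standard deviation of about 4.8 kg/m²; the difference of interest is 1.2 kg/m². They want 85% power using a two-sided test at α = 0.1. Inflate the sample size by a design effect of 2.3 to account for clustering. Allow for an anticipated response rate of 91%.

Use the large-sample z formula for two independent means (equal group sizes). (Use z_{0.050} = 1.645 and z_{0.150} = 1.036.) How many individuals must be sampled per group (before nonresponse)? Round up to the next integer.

n = (z_{α/2} + z_β)² · (σ₁² + σ₂²) / δ²
  = (1.645 + 1.036)² · (2·4.8² = 46.08) / 1.2²
  = 7.1878 · 46.08 / 1.44
  = 230.01
Design effect: 2.3 × 230.01 = 529.02.
Adjust for 91% response: 529.02 / 0.91 = 581.34.
Round up → n = 582 per group.

n = 582 per group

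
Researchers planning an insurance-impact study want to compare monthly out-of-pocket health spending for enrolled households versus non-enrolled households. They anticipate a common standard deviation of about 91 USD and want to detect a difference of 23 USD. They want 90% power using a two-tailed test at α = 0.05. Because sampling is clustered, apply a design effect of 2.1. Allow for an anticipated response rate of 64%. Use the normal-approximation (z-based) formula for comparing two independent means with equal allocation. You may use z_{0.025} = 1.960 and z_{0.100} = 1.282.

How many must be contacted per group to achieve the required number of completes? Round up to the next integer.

n = (z_{α/2} + z_β)² · (σ₁² + σ₂²) / δ²
  = (1.960 + 1.282)² · (2·91² = 16562) / 23²
  = 10.5106 · 16562 / 529
  = 329.07
Design effect: 2.1 × 329.07 = 691.04.
Adjust for 64% response: 691.04 / 0.64 = 1079.75.
Round up → n = 1080 per group.

n = 1080 per group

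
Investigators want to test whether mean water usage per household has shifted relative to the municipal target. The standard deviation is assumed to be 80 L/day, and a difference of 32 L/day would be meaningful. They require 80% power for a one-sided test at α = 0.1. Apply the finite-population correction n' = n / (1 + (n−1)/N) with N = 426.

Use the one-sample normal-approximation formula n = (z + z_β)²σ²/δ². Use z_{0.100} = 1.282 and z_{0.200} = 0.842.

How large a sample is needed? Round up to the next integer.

n = (z_α + z_β)² · σ² / δ²
  = (1.282 + 0.842)² · 80² / 32²
  = 4.5114 · 6400 / 1024
  = 28.20
Finite-population correction (N = 426): 28.20 / (1 + (28.20 − 1)/426) = 26.50.
Round up → n = 27.

n = 27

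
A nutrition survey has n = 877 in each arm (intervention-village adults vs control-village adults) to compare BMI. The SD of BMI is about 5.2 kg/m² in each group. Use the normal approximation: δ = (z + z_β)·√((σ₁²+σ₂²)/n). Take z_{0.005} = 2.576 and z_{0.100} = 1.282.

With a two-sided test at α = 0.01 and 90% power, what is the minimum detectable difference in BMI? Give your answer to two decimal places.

δ = (z_{α/2} + z_β) · √((σ₁²+σ₂²)/n)
  = (2.576 + 1.282) · √(54.08/877)
  = 3.858 · √0.06166
  = 3.858 · 0.2483
  = 0.9580

Minimum detectable difference ≈ 0.96 kg/m²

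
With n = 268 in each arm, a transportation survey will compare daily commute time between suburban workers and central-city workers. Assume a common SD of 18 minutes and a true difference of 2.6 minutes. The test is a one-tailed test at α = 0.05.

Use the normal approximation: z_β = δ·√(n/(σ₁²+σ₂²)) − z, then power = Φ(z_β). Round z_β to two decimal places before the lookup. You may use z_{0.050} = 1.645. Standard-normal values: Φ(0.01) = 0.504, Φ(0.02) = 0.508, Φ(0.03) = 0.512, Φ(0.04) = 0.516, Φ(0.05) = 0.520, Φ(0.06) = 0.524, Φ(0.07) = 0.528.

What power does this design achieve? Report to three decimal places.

z_β = δ·√(n/(σ₁²+σ₂²)) − z_α
    = 2.6 · √(268/648) − 1.645
    = 2.6 · 0.64310 − 1.645
    = 1.6721 − 1.645 = 0.0271 → 0.03
Power = Φ(0.03) = 0.512.

Power ≈ 0.512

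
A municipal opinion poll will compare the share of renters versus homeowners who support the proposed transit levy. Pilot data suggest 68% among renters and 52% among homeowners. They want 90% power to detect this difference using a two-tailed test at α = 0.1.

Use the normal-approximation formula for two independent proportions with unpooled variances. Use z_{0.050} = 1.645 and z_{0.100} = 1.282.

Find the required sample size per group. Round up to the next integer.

n = (z_{α/2} + z_β)² · [p₁(1−p₁) + p₂(1−p₂)] / (p₁ − p₂)²
  = (1.645 + 1.282)² · (0.68·0.32 + 0.52·0.48) / (0.16)²
  = (2.927)² · (0.2176 + 0.2496) / 0.0256
  = 8.5673 · 0.4672 / 0.0256
  = 156.35
Round up → n = 157 per group.

n = 157 per group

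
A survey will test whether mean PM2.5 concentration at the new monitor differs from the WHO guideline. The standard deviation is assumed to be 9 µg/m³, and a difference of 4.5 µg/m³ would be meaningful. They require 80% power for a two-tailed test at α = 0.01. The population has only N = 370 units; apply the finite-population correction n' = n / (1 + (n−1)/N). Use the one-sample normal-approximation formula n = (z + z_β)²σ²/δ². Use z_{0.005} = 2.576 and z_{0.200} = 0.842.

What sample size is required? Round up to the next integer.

n = 42

n = (z_{α/2} + z_β)² · σ² / δ²
  = (2.576 + 0.842)² · 9² / 4.5²
  = 11.6827 · 81 / 20.25
  = 46.73
Finite-population correction (N = 370): 46.73 / (1 + (46.73 − 1)/370) = 41.59.
Round up → n = 42.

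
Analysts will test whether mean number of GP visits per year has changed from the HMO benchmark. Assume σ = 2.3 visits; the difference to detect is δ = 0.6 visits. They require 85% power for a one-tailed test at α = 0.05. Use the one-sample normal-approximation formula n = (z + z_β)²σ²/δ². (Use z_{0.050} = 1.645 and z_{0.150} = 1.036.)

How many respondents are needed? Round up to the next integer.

n = (z_α + z_β)² · σ² / δ²
  = (1.645 + 1.036)² · 2.3² / 0.6²
  = 7.1878 · 5.29 / 0.36
  = 105.62
Round up → n = 106.

n = 106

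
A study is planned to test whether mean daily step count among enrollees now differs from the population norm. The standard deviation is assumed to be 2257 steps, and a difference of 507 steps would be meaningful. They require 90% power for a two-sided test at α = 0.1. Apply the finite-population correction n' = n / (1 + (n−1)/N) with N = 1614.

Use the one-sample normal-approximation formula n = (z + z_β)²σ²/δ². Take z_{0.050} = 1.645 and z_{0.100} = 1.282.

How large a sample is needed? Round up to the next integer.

n = (z_{α/2} + z_β)² · σ² / δ²
  = (1.645 + 1.282)² · 2257² / 507²
  = 8.5673 · 5094049 / 257049
  = 169.78
Finite-population correction (N = 1614): 169.78 / (1 + (169.78 − 1)/1614) = 153.71.
Round up → n = 154.

n = 154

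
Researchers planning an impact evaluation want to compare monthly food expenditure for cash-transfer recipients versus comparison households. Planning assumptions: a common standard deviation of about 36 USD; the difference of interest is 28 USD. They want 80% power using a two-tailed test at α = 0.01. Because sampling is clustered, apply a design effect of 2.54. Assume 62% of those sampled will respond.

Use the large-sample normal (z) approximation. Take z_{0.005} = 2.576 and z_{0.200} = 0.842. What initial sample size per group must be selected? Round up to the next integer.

n = (z_{α/2} + z_β)² · (σ₁² + σ₂²) / δ²
  = (2.576 + 0.842)² · (2·36² = 2592) / 28²
  = 11.6827 · 2592 / 784
  = 38.62
Design effect: 2.54 × 38.62 = 98.11.
Adjust for 62% response: 98.11 / 0.62 = 158.24.
Round up → n = 159 per group.

n = 159 per group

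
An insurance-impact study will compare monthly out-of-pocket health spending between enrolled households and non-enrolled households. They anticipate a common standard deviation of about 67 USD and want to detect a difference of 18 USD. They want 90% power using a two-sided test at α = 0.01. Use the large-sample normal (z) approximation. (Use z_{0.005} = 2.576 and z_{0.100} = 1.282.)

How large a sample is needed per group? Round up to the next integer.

n = 413 per group

n = (z_{α/2} + z_β)² · (σ₁² + σ₂²) / δ²
  = (2.576 + 1.282)² · (2·67² = 8978) / 18²
  = 14.8842 · 8978 / 324
  = 412.44
Round up → n = 413 per group.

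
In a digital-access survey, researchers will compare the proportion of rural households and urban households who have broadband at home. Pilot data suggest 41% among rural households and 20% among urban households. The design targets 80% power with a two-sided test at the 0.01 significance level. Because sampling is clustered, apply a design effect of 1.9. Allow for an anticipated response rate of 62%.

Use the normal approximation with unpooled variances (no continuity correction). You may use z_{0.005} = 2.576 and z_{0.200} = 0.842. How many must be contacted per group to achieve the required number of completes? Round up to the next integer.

n = 327 per group

n = (z_{α/2} + z_β)² · [p₁(1−p₁) + p₂(1−p₂)] / (p₁ − p₂)²
  = (2.576 + 0.842)² · (0.41·0.59 + 0.20·0.80) / (0.21)²
  = (3.418)² · (0.2419 + 0.1600) / 0.0441
  = 11.6827 · 0.4019 / 0.0441
  = 106.47
Design effect: 1.9 × 106.47 = 202.29.
Adjust for 62% response: 202.29 / 0.62 = 326.28.
Round up → n = 327 per group.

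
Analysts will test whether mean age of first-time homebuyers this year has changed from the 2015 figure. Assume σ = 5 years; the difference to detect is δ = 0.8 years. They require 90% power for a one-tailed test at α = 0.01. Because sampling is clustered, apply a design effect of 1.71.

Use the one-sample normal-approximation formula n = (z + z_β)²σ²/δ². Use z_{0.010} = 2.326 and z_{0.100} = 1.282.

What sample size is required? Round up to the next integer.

n = 870

n = (z_α + z_β)² · σ² / δ²
  = (2.326 + 1.282)² · 5² / 0.8²
  = 13.0177 · 25 / 0.64
  = 508.50
Design effect: 1.71 × 508.50 = 869.54.
Round up → n = 870.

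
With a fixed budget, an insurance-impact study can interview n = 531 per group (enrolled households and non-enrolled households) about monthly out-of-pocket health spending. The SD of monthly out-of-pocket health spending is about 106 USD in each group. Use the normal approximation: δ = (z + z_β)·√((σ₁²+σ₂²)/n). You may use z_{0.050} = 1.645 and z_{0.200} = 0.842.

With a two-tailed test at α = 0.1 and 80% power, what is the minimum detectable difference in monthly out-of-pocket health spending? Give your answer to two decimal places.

Minimum detectable difference ≈ 16.18 USD

δ = (z_{α/2} + z_β) · √((σ₁²+σ₂²)/n)
  = (1.645 + 0.842) · √(22472/531)
  = 2.487 · √42.3202
  = 2.487 · 6.5054
  = 16.1789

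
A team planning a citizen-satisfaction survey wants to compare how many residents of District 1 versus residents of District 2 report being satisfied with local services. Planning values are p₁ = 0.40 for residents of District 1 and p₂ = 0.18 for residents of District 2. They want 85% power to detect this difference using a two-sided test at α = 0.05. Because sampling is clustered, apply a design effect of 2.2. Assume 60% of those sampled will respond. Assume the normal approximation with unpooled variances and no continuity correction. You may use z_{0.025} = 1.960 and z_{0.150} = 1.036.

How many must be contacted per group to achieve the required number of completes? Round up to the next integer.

n = (z_{α/2} + z_β)² · [p₁(1−p₁) + p₂(1−p₂)] / (p₁ − p₂)²
  = (1.960 + 1.036)² · (0.40·0.60 + 0.18·0.82) / (0.22)²
  = (2.996)² · (0.2400 + 0.1476) / 0.0484
  = 8.9760 · 0.3876 / 0.0484
  = 71.88
Design effect: 2.2 × 71.88 = 158.14.
Adjust for 60% response: 158.14 / 0.60 = 263.57.
Round up → n = 264 per group.

n = 264 per group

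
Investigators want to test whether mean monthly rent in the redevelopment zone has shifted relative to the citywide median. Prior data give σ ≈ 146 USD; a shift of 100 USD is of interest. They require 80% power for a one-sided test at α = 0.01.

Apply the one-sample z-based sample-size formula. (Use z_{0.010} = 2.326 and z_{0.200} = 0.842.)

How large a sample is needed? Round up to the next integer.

n = (z_α + z_β)² · σ² / δ²
  = (2.326 + 0.842)² · 146² / 100²
  = 10.0362 · 21316 / 10000
  = 21.39
Round up → n = 22.

n = 22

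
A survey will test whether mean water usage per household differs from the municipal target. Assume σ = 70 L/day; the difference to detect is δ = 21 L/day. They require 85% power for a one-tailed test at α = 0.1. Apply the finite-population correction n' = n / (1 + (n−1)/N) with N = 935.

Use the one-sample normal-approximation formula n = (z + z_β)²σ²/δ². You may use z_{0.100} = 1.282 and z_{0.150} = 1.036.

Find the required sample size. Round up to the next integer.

n = (z_α + z_β)² · σ² / δ²
  = (1.282 + 1.036)² · 70² / 21²
  = 5.3731 · 4900 / 441
  = 59.70
Finite-population correction (N = 935): 59.70 / (1 + (59.70 − 1)/935) = 56.17.
Round up → n = 57.

n = 57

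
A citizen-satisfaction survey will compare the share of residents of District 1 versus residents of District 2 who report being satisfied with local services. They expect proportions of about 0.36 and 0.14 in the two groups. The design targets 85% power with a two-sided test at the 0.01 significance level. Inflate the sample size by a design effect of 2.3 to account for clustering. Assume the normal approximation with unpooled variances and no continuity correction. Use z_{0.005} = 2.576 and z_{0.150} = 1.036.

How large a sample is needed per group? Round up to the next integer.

n = (z_{α/2} + z_β)² · [p₁(1−p₁) + p₂(1−p₂)] / (p₁ − p₂)²
  = (2.576 + 1.036)² · (0.36·0.64 + 0.14·0.86) / (0.22)²
  = (3.612)² · (0.2304 + 0.1204) / 0.0484
  = 13.0465 · 0.3508 / 0.0484
  = 94.56
Design effect: 2.3 × 94.56 = 217.49.
Round up → n = 218 per group.

n = 218 per group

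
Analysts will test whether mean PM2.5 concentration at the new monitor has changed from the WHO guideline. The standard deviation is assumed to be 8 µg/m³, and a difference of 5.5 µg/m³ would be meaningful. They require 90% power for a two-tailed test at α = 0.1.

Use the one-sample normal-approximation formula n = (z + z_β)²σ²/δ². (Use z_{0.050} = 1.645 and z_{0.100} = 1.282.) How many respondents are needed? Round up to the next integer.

n = 19

n = (z_{α/2} + z_β)² · σ² / δ²
  = (1.645 + 1.282)² · 8² / 5.5²
  = 8.5673 · 64 / 30.25
  = 18.13
Round up → n = 19.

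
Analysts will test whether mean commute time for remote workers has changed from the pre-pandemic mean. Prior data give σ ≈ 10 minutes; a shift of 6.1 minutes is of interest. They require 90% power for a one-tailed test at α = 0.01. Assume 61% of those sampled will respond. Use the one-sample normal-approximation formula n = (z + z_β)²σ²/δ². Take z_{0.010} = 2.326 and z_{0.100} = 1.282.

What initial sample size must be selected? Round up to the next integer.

n = 58

n = (z_α + z_β)² · σ² / δ²
  = (2.326 + 1.282)² · 10² / 6.1²
  = 13.0177 · 100 / 37.21
  = 34.98
Adjust for 61% response: 34.98 / 0.61 = 57.35.
Round up → n = 58.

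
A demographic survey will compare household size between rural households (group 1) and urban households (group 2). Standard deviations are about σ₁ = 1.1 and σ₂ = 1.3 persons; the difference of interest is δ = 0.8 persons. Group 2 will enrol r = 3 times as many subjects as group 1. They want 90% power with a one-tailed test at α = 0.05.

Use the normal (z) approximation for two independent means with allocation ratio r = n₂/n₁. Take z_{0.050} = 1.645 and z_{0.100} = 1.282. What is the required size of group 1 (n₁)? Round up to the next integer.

n₁ = 24

n₁ = (z_α + z_β)² · (σ₁² + σ₂²/r) / δ²
   = (1.645 + 1.282)² · (1.1² + 1.3²/3) / 0.8²
   = 8.5673 · (1.21 + 0.56333) / 0.64
   = 8.5673 · 1.7733 / 0.64
   = 23.74
Round up → n₁ = 24; n₂ = r·n₁ = 3 × 24 = 72.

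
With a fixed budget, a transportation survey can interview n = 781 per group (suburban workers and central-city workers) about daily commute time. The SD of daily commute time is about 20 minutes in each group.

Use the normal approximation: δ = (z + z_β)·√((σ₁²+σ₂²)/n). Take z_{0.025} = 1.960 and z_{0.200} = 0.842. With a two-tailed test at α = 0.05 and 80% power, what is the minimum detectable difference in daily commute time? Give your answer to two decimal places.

Minimum detectable difference ≈ 2.84 minutes

δ = (z_{α/2} + z_β) · √((σ₁²+σ₂²)/n)
  = (1.960 + 0.842) · √(800/781)
  = 2.802 · √1.0243
  = 2.802 · 1.0121
  = 2.8359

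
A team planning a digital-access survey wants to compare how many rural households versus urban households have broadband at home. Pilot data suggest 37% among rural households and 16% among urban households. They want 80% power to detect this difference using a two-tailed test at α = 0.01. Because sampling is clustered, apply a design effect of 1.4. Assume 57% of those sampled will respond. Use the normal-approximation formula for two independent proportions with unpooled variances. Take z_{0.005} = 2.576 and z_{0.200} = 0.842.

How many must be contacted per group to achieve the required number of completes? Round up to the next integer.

n = 240 per group

n = (z_{α/2} + z_β)² · [p₁(1−p₁) + p₂(1−p₂)] / (p₁ − p₂)²
  = (2.576 + 0.842)² · (0.37·0.63 + 0.16·0.84) / (0.21)²
  = (3.418)² · (0.2331 + 0.1344) / 0.0441
  = 11.6827 · 0.3675 / 0.0441
  = 97.36
Design effect: 1.4 × 97.36 = 136.30.
Adjust for 57% response: 136.30 / 0.57 = 239.12.
Round up → n = 240 per group.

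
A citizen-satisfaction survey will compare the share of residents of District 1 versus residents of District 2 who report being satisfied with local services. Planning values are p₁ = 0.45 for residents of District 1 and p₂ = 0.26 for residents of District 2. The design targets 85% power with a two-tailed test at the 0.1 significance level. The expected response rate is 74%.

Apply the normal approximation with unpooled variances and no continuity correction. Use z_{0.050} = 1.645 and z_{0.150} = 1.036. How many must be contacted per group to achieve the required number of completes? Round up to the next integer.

n = (z_{α/2} + z_β)² · [p₁(1−p₁) + p₂(1−p₂)] / (p₁ − p₂)²
  = (1.645 + 1.036)² · (0.45·0.55 + 0.26·0.74) / (0.19)²
  = (2.681)² · (0.2475 + 0.1924) / 0.0361
  = 7.1878 · 0.4399 / 0.0361
  = 87.59
Adjust for 74% response: 87.59 / 0.74 = 118.36.
Round up → n = 119 per group.

n = 119 per group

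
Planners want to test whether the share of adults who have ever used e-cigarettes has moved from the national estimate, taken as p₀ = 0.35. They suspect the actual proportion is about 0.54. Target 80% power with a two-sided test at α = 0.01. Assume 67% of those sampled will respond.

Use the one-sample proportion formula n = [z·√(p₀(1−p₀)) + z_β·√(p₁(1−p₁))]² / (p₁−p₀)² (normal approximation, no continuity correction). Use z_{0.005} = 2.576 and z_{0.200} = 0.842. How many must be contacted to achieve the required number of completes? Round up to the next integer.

n = [z_{α/2}·√(p₀q₀) + z_β·√(p₁q₁)]² / (p₁ − p₀)²
  = [2.576·√(0.35·0.65) + 0.842·√(0.54·0.46)]² / (0.19)²
  = [2.576·0.4770 + 0.842·0.4984]² / 0.0361
  = [1.6483]² / 0.0361
  = 75.26
Adjust for 67% response: 75.26 / 0.67 = 112.33.
Round up → n = 113.

n = 113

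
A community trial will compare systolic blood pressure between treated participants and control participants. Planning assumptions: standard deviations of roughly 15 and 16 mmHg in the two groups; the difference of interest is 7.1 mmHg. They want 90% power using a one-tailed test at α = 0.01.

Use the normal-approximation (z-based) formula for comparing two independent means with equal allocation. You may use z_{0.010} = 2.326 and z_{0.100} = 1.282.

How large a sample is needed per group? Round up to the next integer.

n = 125 per group

n = (z_α + z_β)² · (σ₁² + σ₂²) / δ²
  = (2.326 + 1.282)² · (15² + 16² = 481) / 7.1²
  = 13.0177 · 481 / 50.41
  = 124.21
Round up → n = 125 per group.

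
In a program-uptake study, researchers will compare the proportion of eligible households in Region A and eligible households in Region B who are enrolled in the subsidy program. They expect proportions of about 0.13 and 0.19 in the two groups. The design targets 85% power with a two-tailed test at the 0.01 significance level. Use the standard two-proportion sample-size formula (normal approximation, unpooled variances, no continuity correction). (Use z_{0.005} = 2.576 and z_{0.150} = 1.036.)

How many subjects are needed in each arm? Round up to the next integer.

n = (z_{α/2} + z_β)² · [p₁(1−p₁) + p₂(1−p₂)] / (p₁ − p₂)²
  = (2.576 + 1.036)² · (0.13·0.87 + 0.19·0.81) / (-0.06)²
  = (3.612)² · (0.1131 + 0.1539) / 0.0036
  = 13.0465 · 0.2670 / 0.0036
  = 967.62
Round up → n = 968 per group.

n = 968 per group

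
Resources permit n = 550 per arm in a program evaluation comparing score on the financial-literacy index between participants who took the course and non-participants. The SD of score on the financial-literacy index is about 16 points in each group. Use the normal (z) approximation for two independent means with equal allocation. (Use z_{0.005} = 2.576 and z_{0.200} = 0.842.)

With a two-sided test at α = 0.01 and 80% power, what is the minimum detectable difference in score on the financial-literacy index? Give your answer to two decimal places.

Minimum detectable difference ≈ 3.30 points

δ = (z_{α/2} + z_β) · √((σ₁²+σ₂²)/n)
  = (2.576 + 0.842) · √(512/550)
  = 3.418 · √0.93091
  = 3.418 · 0.9648
  = 3.2978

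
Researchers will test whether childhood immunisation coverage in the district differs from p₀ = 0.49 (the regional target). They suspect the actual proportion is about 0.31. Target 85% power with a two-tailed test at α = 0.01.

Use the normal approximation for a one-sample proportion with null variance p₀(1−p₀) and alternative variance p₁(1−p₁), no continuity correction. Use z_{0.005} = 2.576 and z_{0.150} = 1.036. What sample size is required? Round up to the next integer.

n = 97

n = [z_{α/2}·√(p₀q₀) + z_β·√(p₁q₁)]² / (p₁ − p₀)²
  = [2.576·√(0.49·0.51) + 1.036·√(0.31·0.69)]² / (-0.18)²
  = [2.576·0.4999 + 1.036·0.4625]² / 0.0324
  = [1.7669]² / 0.0324
  = 96.35
Round up → n = 97.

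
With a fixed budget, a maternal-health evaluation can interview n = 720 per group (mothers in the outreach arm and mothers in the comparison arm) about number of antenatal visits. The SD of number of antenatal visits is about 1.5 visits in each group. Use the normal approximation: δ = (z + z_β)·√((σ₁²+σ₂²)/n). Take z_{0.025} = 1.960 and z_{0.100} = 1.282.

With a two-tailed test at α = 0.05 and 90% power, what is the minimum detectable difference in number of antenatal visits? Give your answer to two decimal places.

Minimum detectable difference ≈ 0.26 visits

δ = (z_{α/2} + z_β) · √((σ₁²+σ₂²)/n)
  = (1.960 + 1.282) · √(4.5/720)
  = 3.242 · √0.00625
  = 3.242 · 0.0791
  = 0.2563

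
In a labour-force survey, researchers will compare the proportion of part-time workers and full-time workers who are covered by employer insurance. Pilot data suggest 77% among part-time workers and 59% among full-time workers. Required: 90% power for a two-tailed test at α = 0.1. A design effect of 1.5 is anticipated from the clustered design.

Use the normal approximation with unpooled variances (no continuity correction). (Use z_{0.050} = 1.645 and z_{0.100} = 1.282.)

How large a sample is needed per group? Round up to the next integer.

n = (z_{α/2} + z_β)² · [p₁(1−p₁) + p₂(1−p₂)] / (p₁ − p₂)²
  = (1.645 + 1.282)² · (0.77·0.23 + 0.59·0.41) / (0.18)²
  = (2.927)² · (0.1771 + 0.2419) / 0.0324
  = 8.5673 · 0.4190 / 0.0324
  = 110.79
Design effect: 1.5 × 110.79 = 166.19.
Round up → n = 167 per group.

n = 167 per group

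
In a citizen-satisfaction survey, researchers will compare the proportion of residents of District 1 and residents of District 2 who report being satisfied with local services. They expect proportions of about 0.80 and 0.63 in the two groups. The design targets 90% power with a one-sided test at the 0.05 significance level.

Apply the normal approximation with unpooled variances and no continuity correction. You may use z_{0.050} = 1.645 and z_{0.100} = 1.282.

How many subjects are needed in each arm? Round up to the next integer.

n = 117 per group

n = (z_α + z_β)² · [p₁(1−p₁) + p₂(1−p₂)] / (p₁ − p₂)²
  = (1.645 + 1.282)² · (0.80·0.20 + 0.63·0.37) / (0.17)²
  = (2.927)² · (0.1600 + 0.2331) / 0.0289
  = 8.5673 · 0.3931 / 0.0289
  = 116.53
Round up → n = 117 per group.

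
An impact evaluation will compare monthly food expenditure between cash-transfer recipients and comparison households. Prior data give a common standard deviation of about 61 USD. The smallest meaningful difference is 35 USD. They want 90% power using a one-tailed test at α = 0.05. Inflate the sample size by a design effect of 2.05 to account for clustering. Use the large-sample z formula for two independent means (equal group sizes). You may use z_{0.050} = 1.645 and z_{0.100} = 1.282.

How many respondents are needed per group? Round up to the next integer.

n = (z_α + z_β)² · (σ₁² + σ₂²) / δ²
  = (1.645 + 1.282)² · (2·61² = 7442) / 35²
  = 8.5673 · 7442 / 1225
  = 52.05
Design effect: 2.05 × 52.05 = 106.70.
Round up → n = 107 per group.

n = 107 per group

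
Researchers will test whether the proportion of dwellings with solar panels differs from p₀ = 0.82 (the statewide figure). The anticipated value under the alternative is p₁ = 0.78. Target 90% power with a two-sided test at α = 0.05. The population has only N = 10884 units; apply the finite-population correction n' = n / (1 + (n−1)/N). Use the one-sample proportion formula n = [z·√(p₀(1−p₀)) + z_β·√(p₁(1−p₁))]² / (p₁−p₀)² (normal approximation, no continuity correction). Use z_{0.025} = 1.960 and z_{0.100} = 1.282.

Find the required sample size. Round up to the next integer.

n = [z_{α/2}·√(p₀q₀) + z_β·√(p₁q₁)]² / (p₁ − p₀)²
  = [1.960·√(0.82·0.18) + 1.282·√(0.78·0.22)]² / (-0.04)²
  = [1.960·0.3842 + 1.282·0.4142]² / 0.0016
  = [1.2841]² / 0.0016
  = 1030.52
Finite-population correction (N = 10884): 1030.52 / (1 + (1030.52 − 1)/10884) = 941.47.
Round up → n = 942.

n = 942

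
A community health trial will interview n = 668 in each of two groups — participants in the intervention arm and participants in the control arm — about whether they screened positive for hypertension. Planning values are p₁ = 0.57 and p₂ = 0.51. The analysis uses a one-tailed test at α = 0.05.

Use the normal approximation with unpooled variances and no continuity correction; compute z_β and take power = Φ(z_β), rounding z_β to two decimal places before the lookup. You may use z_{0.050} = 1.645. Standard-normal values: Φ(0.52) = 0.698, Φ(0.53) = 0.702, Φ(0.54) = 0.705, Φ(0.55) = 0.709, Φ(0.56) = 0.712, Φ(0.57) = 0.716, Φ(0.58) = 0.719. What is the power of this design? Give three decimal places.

Power ≈ 0.712

z_β = |p₁−p₂|·√(n/[p₁q₁+p₂q₂]) − z_α
    = 0.06 · √(668/0.4950) − 1.645
    = 0.06 · 36.7355 − 1.645
    = 2.2041 − 1.645 = 0.5591 → 0.56
Power = Φ(0.56) = 0.712.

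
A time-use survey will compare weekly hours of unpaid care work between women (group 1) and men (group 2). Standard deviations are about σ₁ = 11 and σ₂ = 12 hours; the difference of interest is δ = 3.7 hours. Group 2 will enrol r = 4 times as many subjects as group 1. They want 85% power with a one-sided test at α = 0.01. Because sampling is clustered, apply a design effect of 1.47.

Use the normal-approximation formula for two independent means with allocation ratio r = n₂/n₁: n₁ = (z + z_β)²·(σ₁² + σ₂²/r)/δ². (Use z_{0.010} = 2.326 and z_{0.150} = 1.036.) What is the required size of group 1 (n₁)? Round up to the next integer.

n₁ = (z_α + z_β)² · (σ₁² + σ₂²/r) / δ²
   = (2.326 + 1.036)² · (11² + 12²/4) / 3.7²
   = 11.3030 · (121 + 36) / 13.69
   = 11.3030 · 157 / 13.69
   = 129.63
Design effect: 1.47 × 129.63 = 190.55.
Round up → n₁ = 191; n₂ = r·n₁ = 4 × 191 = 764.

n₁ = 191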